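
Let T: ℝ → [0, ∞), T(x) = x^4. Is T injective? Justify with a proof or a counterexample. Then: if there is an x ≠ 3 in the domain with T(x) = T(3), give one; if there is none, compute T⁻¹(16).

-3

T(3) = 81 = (−3)^4 = T(−3) (since 4 is even), with 3 ≠ −3. So T is not injective.
For the follow-up, such an x exists: taking x = −3 ∈ ℝ gives T(−3) = 81 = T(3) with −3 ≠ 3.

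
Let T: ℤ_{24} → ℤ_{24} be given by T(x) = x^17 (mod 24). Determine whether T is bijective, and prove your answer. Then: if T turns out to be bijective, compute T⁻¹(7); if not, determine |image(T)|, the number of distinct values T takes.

T(0) = 0^17 = 0.
T(6): Repeated squaring mod 24: 6^1 ≡ 6, 6^2 ≡ 6² = 36 ≡ 12, 6^4 ≡ 12² = 144 ≡ 0, 6^8 ≡ 0² = 0, 6^16 ≡ 0² = 0. Since 17 = 16 + 1, 6^17 ≡ 0·6: 0·6 = 0. So 6^17 ≡ 0 (mod 24).
So T(0) = T(6) = 0 while 0 ≠ 6, thus T is not injective, hence not bijective.
Since T is not bijective, we determine |image(T)|. Computing x^17 mod 24 for each x (by repeated squaring, reducing mod 24 at every step), the values T(0), T(1), …, T(23) are: 0, 1, 8, 3, 16, 5, 0, 7, 8, 9, 16, 11, 0, 13, 8, 15, 16, 17, 0, 19, 8, 21, 16, 23.
The distinct values are {0, 1, 3, 5, 7, 8, 9, 11, 13, 15, 16, 17, 19, 21, 23}; there are 15 of them.

15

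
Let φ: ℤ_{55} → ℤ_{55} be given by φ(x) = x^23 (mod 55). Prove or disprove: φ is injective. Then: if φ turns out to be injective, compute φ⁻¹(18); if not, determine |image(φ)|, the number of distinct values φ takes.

Computing x^23 mod 55 for each x (by repeated squaring, reducing mod 55 at every step), the values φ(0), φ(1), …, φ(54) are: 0, 1, 8, 27, 9, 15, 51, 13, 17, 14, 10, 11, 23, 52, 49, 20, 26, 18, 2, 39, 25, 21, 33, 12, 19, 5, 31, 48, 7, 24, 50, 36, 43, 22, 34, 30, 16, 53, 37, 29, 35, 6, 3, 32, 44, 45, 41, 38, 42, 4, 40, 46, 28, 47, 54.
Every element of ℤ_{55} appears exactly once in this list, so φ is a bijection, and in particular injective.
Since φ is injective, we read off the preimage of 18 from the same table: φ(17) = 18, so φ⁻¹(18) = 17.

17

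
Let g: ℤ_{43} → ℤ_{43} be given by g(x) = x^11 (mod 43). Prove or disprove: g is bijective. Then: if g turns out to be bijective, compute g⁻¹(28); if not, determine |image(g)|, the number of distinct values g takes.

Since 43 is prime, the nonzero elements of ℤ_{43} form a cyclic group of order 42.
As gcd(11, 42) = 1, raising to the 11th power is a bijection on this group: if u^11 ≡ v^11 then (uv^{−1})^11 = 1, and the only element of order dividing gcd(11, 42) = 1 is 1, so u = v.
With g(0) = 0 this makes g injective on all of ℤ_{43}, hence bijective (finite equal-size domain and codomain). In particular g is bijective.
Since g is bijective, we find the preimage of 28. The inverse of x ↦ x^11 on (ℤ_{43})^× is x ↦ x^23, because 11·23 = 253 = 6·42 + 1 ≡ 1 (mod 42) and x^{42} = 1 for x ≠ 0 (Fermat). So g⁻¹(28) = 28^23 mod 43.
Repeated squaring mod 43: 28^1 ≡ 28, 28^2 ≡ 28² = 784 ≡ 10, 28^4 ≡ 10² = 100 ≡ 14, 28^8 ≡ 14² = 196 ≡ 24, 28^16 ≡ 24² = 576 ≡ 17. Since 23 = 16 + 4 + 2 + 1, 28^23 ≡ 17·14·10·28: 17·14 = 238 ≡ 23, then 23·10 = 230 ≡ 15, then 15·28 = 420 ≡ 33. So 28^23 ≡ 33 (mod 43).
Hence g⁻¹(28) = 33.

33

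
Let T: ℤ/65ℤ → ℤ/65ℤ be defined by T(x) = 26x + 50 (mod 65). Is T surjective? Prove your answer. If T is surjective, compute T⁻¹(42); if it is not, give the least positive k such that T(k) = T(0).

Since gcd(26, 65) = 13, we have 26x ≡ 0 (mod 13) for all x, so T(x) ≡ 11 (mod 13).
But 0 ≢ 11 (mod 13), so 0 ∈ ℤ/65ℤ has no preimage. Hence T is not surjective.
Since T is not surjective, we find the least positive k with T(k) = T(0): this means 26k ≡ 0 (mod 65), i.e. 65 ∣ 26k. Since gcd(26, 65) = 13, dividing through by 13 this holds exactly when 5 ∣ 2k, and as gcd(2, 5) = 1, exactly when 5 ∣ k.
The smallest positive such k is 5.

5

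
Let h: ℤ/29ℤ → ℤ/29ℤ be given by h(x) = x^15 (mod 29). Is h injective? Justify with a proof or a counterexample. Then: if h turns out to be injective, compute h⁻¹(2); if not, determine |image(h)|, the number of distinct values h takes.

27

Since 29 is prime, the nonzero elements of ℤ/29ℤ form a cyclic group of order 28.
As gcd(15, 28) = 1, raising to the 15th power is a bijection on this group: if x_1^15 ≡ x_2^15 then (x_1x_2^{−1})^15 = 1, and the only element of order dividing gcd(15, 28) = 1 is 1, so x_1 = x_2.
With h(0) = 0 this makes h injective on all of ℤ/29ℤ, hence bijective (finite equal-size domain and codomain). In particular h is injective.
Since h is injective, we find the preimage of 2. The inverse of x ↦ x^15 on (ℤ/29ℤ)^× is x ↦ x^15, because 15·15 = 225 = 8·28 + 1 ≡ 1 (mod 28) and x^{28} = 1 for x ≠ 0 (Fermat). So h⁻¹(2) = 2^15 mod 29.
Repeated squaring mod 29: 2^1 ≡ 2, 2^2 ≡ 2² = 4, 2^4 ≡ 4² = 16, 2^8 ≡ 16² = 256 ≡ 24. Since 15 = 8 + 4 + 2 + 1, 2^15 ≡ 24·16·4·2: 24·16 = 384 ≡ 7, then 7·4 = 28, then 28·2 = 56 ≡ 27. So 2^15 ≡ 27 (mod 29).
Hence h⁻¹(2) = 27.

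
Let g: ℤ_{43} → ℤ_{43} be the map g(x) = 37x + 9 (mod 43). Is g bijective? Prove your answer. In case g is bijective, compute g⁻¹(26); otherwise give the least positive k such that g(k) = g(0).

If g(s) = g(t), then 37s ≡ 37t (mod 43). Because gcd(37, 43) = 1, we may cancel 37 to get s ≡ t (mod 43).
We now compute 37⁻¹ mod 43 explicitly. Euclid's algorithm: 43 = 1·37 + 6, 37 = 6·6 + 1; back-substituting gives 1 = 7·37 − 6·43, so 37⁻¹ ≡ 7 (mod 43).
Then y ↦ 7(y − 9) is a two-sided inverse to g, so every y ∈ ℤ_{43} has a preimage.
Hence g is bijective.
Since g is bijective, we find g⁻¹(26): we need 37x ≡ 26 − 9 ≡ 17 (mod 43). Using 37⁻¹ = 7: x ≡ 7·17 = 119 = 2·43 + 33, so x = 33.
Check: g(33) = 37·33 + 9 = 1230 = 28·43 + 26 ≡ 26 (mod 43).

33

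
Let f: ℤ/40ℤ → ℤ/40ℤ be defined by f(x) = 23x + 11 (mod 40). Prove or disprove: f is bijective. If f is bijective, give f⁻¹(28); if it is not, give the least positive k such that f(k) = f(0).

39

If f(a) = f(b), then 23a ≡ 23b (mod 40). Because gcd(23, 40) = 1, we may cancel 23 to get a ≡ b (mod 40).
We now compute 23⁻¹ mod 40 explicitly. Euclid's algorithm: 40 = 1·23 + 17, 23 = 1·17 + 6, 17 = 2·6 + 5, 6 = 1·5 + 1; back-substituting gives 1 = 7·23 − 4·40, so 23⁻¹ ≡ 7 (mod 40).
Then y ↦ 7(y − 11) is a two-sided inverse to f, so every y ∈ ℤ/40ℤ has a preimage.
So f is bijective.
Since f is bijective, we find f⁻¹(28): we need 23x ≡ 28 − 11 ≡ 17 (mod 40). Using 23⁻¹ = 7: x ≡ 7·17 = 119 = 2·40 + 39, so x = 39.
Check: f(39) = 23·39 + 11 = 908 = 22·40 + 28 ≡ 28 (mod 40).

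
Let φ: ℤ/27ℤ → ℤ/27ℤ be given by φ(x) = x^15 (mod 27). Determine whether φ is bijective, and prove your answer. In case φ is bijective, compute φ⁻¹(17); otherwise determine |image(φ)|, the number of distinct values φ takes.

7

φ(0) = 0^15 = 0.
φ(3): Repeated squaring mod 27: 3^1 ≡ 3, 3^2 ≡ 3² = 9, 3^4 ≡ 9² = 81 ≡ 0, 3^8 ≡ 0² = 0. Since 15 = 8 + 4 + 2 + 1, 3^15 ≡ 0·0·9·3: 0·0 = 0, then 0·9 = 0, then 0·3 = 0. So 3^15 ≡ 0 (mod 27).
So φ(0) = φ(3) = 0 while 0 ≠ 3, so φ is not injective, hence not bijective.
Since φ is not bijective, we determine |image(φ)|. Computing x^15 mod 27 for each x (by repeated squaring, reducing mod 27 at every step), the values φ(0), φ(1), …, φ(26) are: 0, 1, 17, 0, 19, 8, 0, 10, 26, 0, 1, 17, 0, 19, 8, 0, 10, 26, 0, 1, 17, 0, 19, 8, 0, 10, 26.
The distinct values are {0, 1, 8, 10, 17, 19, 26}; there are 7 of them.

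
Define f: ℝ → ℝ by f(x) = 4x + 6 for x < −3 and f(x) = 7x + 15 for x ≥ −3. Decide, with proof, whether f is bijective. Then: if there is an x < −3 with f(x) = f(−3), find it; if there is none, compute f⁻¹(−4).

Both pieces are strictly increasing (slopes 4 and 7), so each is injective on its own interval.
The left piece maps (−∞, −3) onto (−∞, −6); the right piece maps [−3, ∞) onto [−6, ∞).
Since −6 = −6, the images partition ℝ: f is injective and surjective, hence bijective.
Because the two images are disjoint, no x < −3 has f(x) = f(−3), so we compute f⁻¹(−4): −4 lies in [−6, ∞), so solve 7x + 15 = −4: x = (−4 − 15)/7 = −19/7.

-19/7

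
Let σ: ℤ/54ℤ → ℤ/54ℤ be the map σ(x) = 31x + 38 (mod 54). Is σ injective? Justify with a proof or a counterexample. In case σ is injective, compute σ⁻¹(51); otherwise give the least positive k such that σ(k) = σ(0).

Suppose σ(u) = σ(v) in ℤ/54ℤ. Then 31u + 38 ≡ 31v + 38 (mod 54), thus 31(u − v) ≡ 0 (mod 54).
Since gcd(31, 54) = 1, 31 is invertible modulo 54, so u − v ≡ 0 (mod 54), i.e. u = v.
Therefore σ is injective.
We now compute 31⁻¹ mod 54 explicitly. Euclid's algorithm: 54 = 1·31 + 23, 31 = 1·23 + 8, 23 = 2·8 + 7, 8 = 1·7 + 1; back-substituting gives 1 = 7·31 − 4·54, so 31⁻¹ ≡ 7 (mod 54).
Since σ is injective, we compute σ⁻¹(51): solve 31x + 38 ≡ 51 (mod 54), i.e. 31x ≡ 13 (mod 54).
Multiplying by 31⁻¹ = 7 gives x ≡ 7·13 = 91 = 1·54 + 37 ≡ 37 (mod 54).
Check: σ(37) = 31·37 + 38 = 1185 = 21·54 + 51 ≡ 51 (mod 54).

37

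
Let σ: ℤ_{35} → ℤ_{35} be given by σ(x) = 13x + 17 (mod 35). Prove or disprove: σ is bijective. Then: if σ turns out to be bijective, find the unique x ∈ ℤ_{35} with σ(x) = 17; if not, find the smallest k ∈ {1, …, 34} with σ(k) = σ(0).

0

Suppose σ(u) = σ(v) in ℤ_{35}. Then 13u + 17 ≡ 13v + 17 (mod 35), thus 13(u − v) ≡ 0 (mod 35).
Since gcd(13, 35) = 1, 13 is invertible modulo 35, thus u − v ≡ 0 (mod 35), i.e. u = v.
We now compute 13⁻¹ mod 35 explicitly. Euclid's algorithm: 35 = 2·13 + 9, 13 = 1·9 + 4, 9 = 2·4 + 1; back-substituting gives 1 = 27·13 − 10·35, so 13⁻¹ ≡ 27 (mod 35).
For any y ∈ ℤ_{35}, x = 27(y − 17) mod 35 satisfies σ(x) = 13·27(y − 17) + 17 ≡ y (since 13·27 ≡ 1 mod 35). So every y has a preimage.
Therefore σ is bijective.
Since σ is bijective, we find σ⁻¹(17): we need 13x ≡ 17 − 17 ≡ 0 (mod 35). Using 13⁻¹ = 27: x ≡ 27·0 = 0, so x = 0.
Check: σ(0) = 13·0 + 17 = 17 ≡ 17 (mod 35).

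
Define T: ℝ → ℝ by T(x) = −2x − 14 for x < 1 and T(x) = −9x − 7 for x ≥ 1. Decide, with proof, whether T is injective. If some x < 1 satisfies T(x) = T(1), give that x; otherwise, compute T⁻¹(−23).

16/9

Both pieces are strictly decreasing (slopes −2 and −9), so each is injective on its own interval.
The left piece maps (−∞, 1) onto (−16, ∞); the right piece maps [1, ∞) onto (−∞, −16].
These images are disjoint, so no value is attained by both pieces. Thus T is injective.
Because the two images are disjoint, no x < 1 has T(x) = T(1), so we compute T⁻¹(−23): −23 lies in (−∞, −16], so solve −9x − 7 = −23: x = (−23 + 7)/(−9) = 16/9.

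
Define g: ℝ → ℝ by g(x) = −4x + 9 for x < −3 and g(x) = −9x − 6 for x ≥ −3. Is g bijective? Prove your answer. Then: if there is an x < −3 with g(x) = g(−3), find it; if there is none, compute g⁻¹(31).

-11/2

Both pieces are strictly decreasing (slopes −4 and −9), so each is injective on its own interval.
The left piece maps (−∞, −3) onto (21, ∞); the right piece maps [−3, ∞) onto (−∞, 21].
Since 21 = 21, the images partition ℝ: g is injective and surjective, hence bijective.
Because the two images are disjoint, no x < −3 has g(x) = g(−3), so we compute g⁻¹(31): 31 lies in (21, ∞), so solve −4x + 9 = 31: x = (31 − 9)/(−4) = −11/2.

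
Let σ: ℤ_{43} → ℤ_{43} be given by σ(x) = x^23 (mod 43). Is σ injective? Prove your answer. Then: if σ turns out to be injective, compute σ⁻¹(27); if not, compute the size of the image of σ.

39

Since 43 is prime, the nonzero elements of ℤ_{43} form a cyclic group of order 42.
As gcd(23, 42) = 1, raising to the 23rd power is a bijection on this group: if x_1^23 ≡ x_2^23 then (x_1x_2^{−1})^23 = 1, and the only element of order dividing gcd(23, 42) = 1 is 1, so x_1 = x_2.
With σ(0) = 0 this makes σ injective on all of ℤ_{43}, hence bijective (finite equal-size domain and codomain). In particular σ is injective.
Since σ is injective, we find the preimage of 27. The inverse of x ↦ x^23 on (ℤ_{43})^× is x ↦ x^11, because 23·11 = 253 = 6·42 + 1 ≡ 1 (mod 42) and x^{42} = 1 for x ≠ 0 (Fermat). So σ⁻¹(27) = 27^11 mod 43.
Repeated squaring mod 43: 27^1 ≡ 27, 27^2 ≡ 27² = 729 ≡ 41, 27^4 ≡ 41² = 1681 ≡ 4, 27^8 ≡ 4² = 16. Since 11 = 8 + 2 + 1, 27^11 ≡ 16·41·27: 16·41 = 656 ≡ 11, then 11·27 = 297 ≡ 39. So 27^11 ≡ 39 (mod 43).
Hence σ⁻¹(27) = 39.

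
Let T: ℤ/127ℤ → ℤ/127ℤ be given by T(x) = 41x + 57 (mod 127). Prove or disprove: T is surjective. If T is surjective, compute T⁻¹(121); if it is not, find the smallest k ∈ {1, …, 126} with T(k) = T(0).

Since gcd(41, 127) = 1, 41 is invertible modulo 127. Euclid's algorithm: 127 = 3·41 + 4, 41 = 10·4 + 1; back-substituting gives 1 = 31·41 − 10·127, so 41⁻¹ ≡ 31 (mod 127).
Then y ↦ 31(y − 57) is a two-sided inverse to T, so every y ∈ ℤ/127ℤ has a preimage.
Hence T is surjective.
Since T is surjective, we compute T⁻¹(121): solve 41x + 57 ≡ 121 (mod 127), i.e. 41x ≡ 64 (mod 127).
Multiplying by 41⁻¹ = 31 gives x ≡ 31·64 = 1984 = 15·127 + 79 ≡ 79 (mod 127).
Check: T(79) = 41·79 + 57 = 3296 = 25·127 + 121 ≡ 121 (mod 127).

79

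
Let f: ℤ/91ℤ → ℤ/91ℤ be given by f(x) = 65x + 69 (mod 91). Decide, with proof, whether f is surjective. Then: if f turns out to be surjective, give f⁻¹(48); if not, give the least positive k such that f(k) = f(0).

7

By definition, surjectivity means every element of the codomain has a preimage under f.
Since gcd(65, 91) = 13, we have 65x ≡ 0 (mod 13) for all x, so f(x) ≡ 4 (mod 13).
But 0 ≢ 4 (mod 13), so 0 ∈ ℤ/91ℤ has no preimage. Hence f is not surjective.
Since f is not surjective, we find the least positive k with f(k) = f(0): this means 65k ≡ 0 (mod 91), i.e. 91 ∣ 65k. Since gcd(65, 91) = 13, dividing through by 13 this holds exactly when 7 ∣ 5k, and as gcd(5, 7) = 1, exactly when 7 ∣ k.
The smallest positive such k is 7.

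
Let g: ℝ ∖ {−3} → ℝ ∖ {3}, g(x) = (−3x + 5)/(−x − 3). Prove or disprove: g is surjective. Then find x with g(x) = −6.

-13/9

For any y ≠ 3, solving y(−x − 3) = −3x + 5 for x gives a well-defined x ≠ −3. So g is surjective.
Solving g(x) = −6: cross-multiplying gives −3x + 5 = −6(−x − 3), which rearranges to −9x = 13, so x = −13/9.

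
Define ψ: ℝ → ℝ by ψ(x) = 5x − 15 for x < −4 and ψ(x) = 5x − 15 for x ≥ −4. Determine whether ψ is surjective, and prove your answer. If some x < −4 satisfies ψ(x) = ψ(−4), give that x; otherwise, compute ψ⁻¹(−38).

-23/5

Both pieces are strictly increasing (slopes 5 and 5), so each is injective on its own interval.
The left piece maps (−∞, −4) onto (−∞, −35); the right piece maps [−4, ∞) onto [−35, ∞).
These images together cover ℝ, so ψ is surjective.
Because the two images are disjoint, no x < −4 has ψ(x) = ψ(−4), so we compute ψ⁻¹(−38): −38 lies in (−∞, −35), so solve 5x − 15 = −38: x = (−38 + 15)/5 = −23/5.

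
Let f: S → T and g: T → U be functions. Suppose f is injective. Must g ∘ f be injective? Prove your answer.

No. Take S = T = U = {1, 2}, f = identity (injective), and g(x) = 1 for every x.
Then (g ∘ f)(1) = 1 = (g ∘ f)(2) with 1 ≠ 2, so g ∘ f is not injective.

not injective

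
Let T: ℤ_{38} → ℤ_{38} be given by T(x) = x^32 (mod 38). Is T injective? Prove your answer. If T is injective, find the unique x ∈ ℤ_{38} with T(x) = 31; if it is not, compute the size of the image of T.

20

T(18): Repeated squaring mod 38: 18^1 ≡ 18, 18^2 ≡ 18² = 324 ≡ 20, 18^4 ≡ 20² = 400 ≡ 20, 18^8 ≡ 20² = 400 ≡ 20, 18^16 ≡ 20² = 400 ≡ 20, 18^32 ≡ 20² = 400 ≡ 20. So 18^32 ≡ 20 (mod 38).
T(20): Repeated squaring mod 38: 20^1 ≡ 20, 20^2 ≡ 20² = 400 ≡ 20, 20^4 ≡ 20² = 400 ≡ 20, 20^8 ≡ 20² = 400 ≡ 20, 20^16 ≡ 20² = 400 ≡ 20, 20^32 ≡ 20² = 400 ≡ 20. So 20^32 ≡ 20 (mod 38).
So T(18) = T(20) = 20 while 18 ≠ 20, so T is not injective.
Since T is not injective, we determine |image(T)|. Computing x^32 mod 38 for each x (by repeated squaring, reducing mod 38 at every step), the values T(0), T(1), …, T(37) are: 0, 1, 6, 23, 36, 9, 24, 11, 26, 35, 16, 7, 30, 5, 28, 17, 4, 25, 20, 19, 20, 25, 4, 17, 28, 5, 30, 7, 16, 35, 26, 11, 24, 9, 36, 23, 6, 1.
The distinct values are {0, 1, 4, 5, 6, 7, 9, 11, 16, 17, 19, 20, 23, 24, 25, 26, 28, 30, 35, 36}; there are 20 of them.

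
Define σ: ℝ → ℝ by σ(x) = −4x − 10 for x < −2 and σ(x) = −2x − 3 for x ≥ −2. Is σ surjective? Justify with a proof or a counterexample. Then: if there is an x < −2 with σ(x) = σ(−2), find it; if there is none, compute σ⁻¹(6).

-11/4

Both pieces are strictly decreasing (slopes −4 and −2), so each is injective on its own interval.
The left piece maps (−∞, −2) onto (−2, ∞); the right piece maps [−2, ∞) onto (−∞, 1].
The union (−2, ∞) ∪ (−∞, 1] covers ℝ, so σ is surjective.
For the follow-up: the images overlap, so an x < −2 with σ(x) = σ(−2) exists. σ(−2) = 1; solving −4x − 10 = 1 for x < −2 gives x = (1 + 10)/(−4) = −11/4.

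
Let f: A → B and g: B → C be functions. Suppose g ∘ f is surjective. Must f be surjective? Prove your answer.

No. Take A = {0}, B = {0, 1, 2}, C = {0}, f(a) = 0 for every a ∈ A, and g(b) = 0 for every b ∈ B.
Then g ∘ f is surjective onto {0}, but 2 ∈ B has no preimage under f, so f is not surjective.

not surjective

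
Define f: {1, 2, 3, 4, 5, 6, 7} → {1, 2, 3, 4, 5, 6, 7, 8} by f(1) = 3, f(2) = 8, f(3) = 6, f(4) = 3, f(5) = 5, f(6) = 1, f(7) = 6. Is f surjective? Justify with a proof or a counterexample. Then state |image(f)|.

5

No element maps to 2, so f is not surjective.
The image of f is {1, 3, 5, 6, 8}, which has 5 elements.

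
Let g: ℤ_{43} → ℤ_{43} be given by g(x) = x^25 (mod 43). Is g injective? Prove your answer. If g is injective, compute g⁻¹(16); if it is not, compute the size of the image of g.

41

Since 43 is prime, the nonzero elements of ℤ_{43} form a cyclic group of order 42.
As gcd(25, 42) = 1, raising to the 25th power is a bijection on this group: if u^25 ≡ v^25 then (uv^{−1})^25 = 1, and the only element of order dividing gcd(25, 42) = 1 is 1, so u = v.
With g(0) = 0 this makes g injective on all of ℤ_{43}, hence bijective (finite equal-size domain and codomain). In particular g is injective.
Since g is injective, we find the preimage of 16. The inverse of x ↦ x^25 on (ℤ_{43})^× is x ↦ x^37, because 25·37 = 925 = 22·42 + 1 ≡ 1 (mod 42) and x^{42} = 1 for x ≠ 0 (Fermat). So g⁻¹(16) = 16^37 mod 43.
Repeated squaring mod 43: 16^1 ≡ 16, 16^2 ≡ 16² = 256 ≡ 41, 16^4 ≡ 41² = 1681 ≡ 4, 16^8 ≡ 4² = 16, 16^16 ≡ 16² = 256 ≡ 41, 16^32 ≡ 41² = 1681 ≡ 4. Since 37 = 32 + 4 + 1, 16^37 ≡ 4·4·16: 4·4 = 16, then 16·16 = 256 ≡ 41. So 16^37 ≡ 41 (mod 43).
Hence g⁻¹(16) = 41.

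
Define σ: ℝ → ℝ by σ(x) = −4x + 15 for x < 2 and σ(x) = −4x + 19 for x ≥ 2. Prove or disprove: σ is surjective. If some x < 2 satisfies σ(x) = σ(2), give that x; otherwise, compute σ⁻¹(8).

Both pieces are strictly decreasing (slopes −4 and −4), so each is injective on its own interval.
The left piece maps (−∞, 2) onto (7, ∞); the right piece maps [2, ∞) onto (−∞, 11].
The union (7, ∞) ∪ (−∞, 11] covers ℝ, so σ is surjective.
For the follow-up: the images overlap, so an x < 2 with σ(x) = σ(2) exists. σ(2) = 11; solving −4x + 15 = 11 for x < 2 gives x = (11 − 15)/(−4) = 1.

1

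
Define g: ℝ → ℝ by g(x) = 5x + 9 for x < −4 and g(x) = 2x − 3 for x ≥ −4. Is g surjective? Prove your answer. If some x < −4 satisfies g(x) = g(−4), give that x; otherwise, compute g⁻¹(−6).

Both pieces are strictly increasing (slopes 5 and 2), so each is injective on its own interval.
The left piece maps (−∞, −4) onto (−∞, −11); the right piece maps [−4, ∞) onto [−11, ∞).
These images together cover ℝ, so g is surjective.
Because the two images are disjoint, no x < −4 has g(x) = g(−4), so we compute g⁻¹(−6): −6 lies in [−11, ∞), so solve 2x − 3 = −6: x = (−6 + 3)/2 = −3/2.

-3/2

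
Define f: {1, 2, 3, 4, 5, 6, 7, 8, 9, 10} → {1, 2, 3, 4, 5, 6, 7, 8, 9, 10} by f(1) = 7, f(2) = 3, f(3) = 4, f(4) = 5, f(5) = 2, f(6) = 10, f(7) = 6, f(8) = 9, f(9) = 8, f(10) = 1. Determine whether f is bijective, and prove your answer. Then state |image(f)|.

10

The values 7, 3, 4, 5, 2, 10, 6, 9, 8, 1 are a permutation of {1, 2, 3, 4, 5, 6, 7, 8, 9, 10}: each element appears exactly once.
So f is injective and surjective, hence bijective.
The image of f is {1, 2, 3, 4, 5, 6, 7, 8, 9, 10}, which has 10 elements.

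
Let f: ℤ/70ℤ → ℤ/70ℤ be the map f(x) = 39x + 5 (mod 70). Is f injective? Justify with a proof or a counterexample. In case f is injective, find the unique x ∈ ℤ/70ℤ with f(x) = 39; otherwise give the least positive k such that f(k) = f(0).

26

If f(u) = f(v), then 39u ≡ 39v (mod 70). Because gcd(39, 70) = 1, we may cancel 39 to get u ≡ v (mod 70).
So f is injective.
We now compute 39⁻¹ mod 70 explicitly. Euclid's algorithm: 70 = 1·39 + 31, 39 = 1·31 + 8, 31 = 3·8 + 7, 8 = 1·7 + 1; back-substituting gives 1 = 9·39 − 5·70, so 39⁻¹ ≡ 9 (mod 70).
Since f is injective, we find f⁻¹(39): we need 39x ≡ 39 − 5 ≡ 34 (mod 70). Using 39⁻¹ = 9: x ≡ 9·34 = 306 = 4·70 + 26, so x = 26.
Check: f(26) = 39·26 + 5 = 1019 = 14·70 + 39 ≡ 39 (mod 70).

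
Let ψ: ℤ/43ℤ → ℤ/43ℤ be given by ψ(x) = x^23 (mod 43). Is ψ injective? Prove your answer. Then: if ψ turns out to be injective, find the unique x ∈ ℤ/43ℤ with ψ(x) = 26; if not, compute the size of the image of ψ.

Since 43 is prime, the nonzero elements of ℤ/43ℤ form a cyclic group of order 42.
As gcd(23, 42) = 1, raising to the 23rd power is a bijection on this group: if x_1^23 ≡ x_2^23 then (x_1x_2^{−1})^23 = 1, and the only element of order dividing gcd(23, 42) = 1 is 1, so x_1 = x_2.
With ψ(0) = 0 this makes ψ injective on all of ℤ/43ℤ, hence bijective (finite equal-size domain and codomain). In particular ψ is injective.
Since ψ is injective, we find the preimage of 26. The inverse of x ↦ x^23 on (ℤ/43ℤ)^× is x ↦ x^11, because 23·11 = 253 = 6·42 + 1 ≡ 1 (mod 42) and x^{42} = 1 for x ≠ 0 (Fermat). So ψ⁻¹(26) = 26^11 mod 43.
Repeated squaring mod 43: 26^1 ≡ 26, 26^2 ≡ 26² = 676 ≡ 31, 26^4 ≡ 31² = 961 ≡ 15, 26^8 ≡ 15² = 225 ≡ 10. Since 11 = 8 + 2 + 1, 26^11 ≡ 10·31·26: 10·31 = 310 ≡ 9, then 9·26 = 234 ≡ 19. So 26^11 ≡ 19 (mod 43).
Hence ψ⁻¹(26) = 19.

19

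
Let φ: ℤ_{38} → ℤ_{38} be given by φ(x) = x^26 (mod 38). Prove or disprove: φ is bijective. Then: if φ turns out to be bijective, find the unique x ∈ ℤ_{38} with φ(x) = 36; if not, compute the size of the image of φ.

20

φ(18): Repeated squaring mod 38: 18^1 ≡ 18, 18^2 ≡ 18² = 324 ≡ 20, 18^4 ≡ 20² = 400 ≡ 20, 18^8 ≡ 20² = 400 ≡ 20, 18^16 ≡ 20² = 400 ≡ 20. Since 26 = 16 + 8 + 2, 18^26 ≡ 20·20·20: 20·20 = 400 ≡ 20, then 20·20 = 400 ≡ 20. So 18^26 ≡ 20 (mod 38).
φ(20): Repeated squaring mod 38: 20^1 ≡ 20, 20^2 ≡ 20² = 400 ≡ 20, 20^4 ≡ 20² = 400 ≡ 20, 20^8 ≡ 20² = 400 ≡ 20, 20^16 ≡ 20² = 400 ≡ 20. Since 26 = 16 + 8 + 2, 20^26 ≡ 20·20·20: 20·20 = 400 ≡ 20, then 20·20 = 400 ≡ 20. So 20^26 ≡ 20 (mod 38).
So φ(18) = φ(20) = 20 while 18 ≠ 20, therefore φ is not injective, hence not bijective.
Since φ is not bijective, we determine |image(φ)|. Computing x^26 mod 38 for each x (by repeated squaring, reducing mod 38 at every step), the values φ(0), φ(1), …, φ(37) are: 0, 1, 28, 25, 24, 23, 16, 11, 26, 17, 36, 7, 30, 35, 4, 5, 6, 9, 20, 19, 20, 9, 6, 5, 4, 35, 30, 7, 36, 17, 26, 11, 16, 23, 24, 25, 28, 1.
The distinct values are {0, 1, 4, 5, 6, 7, 9, 11, 16, 17, 19, 20, 23, 24, 25, 26, 28, 30, 35, 36}; there are 20 of them.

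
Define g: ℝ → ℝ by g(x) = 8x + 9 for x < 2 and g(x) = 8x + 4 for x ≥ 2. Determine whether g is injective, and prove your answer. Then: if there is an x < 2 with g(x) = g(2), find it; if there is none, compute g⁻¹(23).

Both pieces are strictly increasing (slopes 8 and 8), so each is injective on its own interval.
The left piece maps (−∞, 2) onto (−∞, 25); the right piece maps [2, ∞) onto [20, ∞).
These images overlap. In particular g(2) = 20 (right piece), and solving 8x + 9 = 20 on the left piece gives x = 11/8 < 2.
So g(11/8) = g(2) with 11/8 ≠ 2, and g is not injective. This x = 11/8 is the requested value below 2.

11/8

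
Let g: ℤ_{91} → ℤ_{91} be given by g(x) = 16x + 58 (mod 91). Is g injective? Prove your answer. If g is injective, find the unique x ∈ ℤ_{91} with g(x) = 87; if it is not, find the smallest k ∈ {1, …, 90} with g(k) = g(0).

If g(a) = g(b), then 16a ≡ 16b (mod 91). Because gcd(16, 91) = 1, we may cancel 16 to get a ≡ b (mod 91).
Hence g is injective.
We now compute 16⁻¹ mod 91 explicitly. Euclid's algorithm: 91 = 5·16 + 11, 16 = 1·11 + 5, 11 = 2·5 + 1; back-substituting gives 1 = 74·16 − 13·91, so 16⁻¹ ≡ 74 (mod 91).
Since g is injective, we find g⁻¹(87): we need 16x ≡ 87 − 58 ≡ 29 (mod 91). Using 16⁻¹ = 74: x ≡ 74·29 = 2146 = 23·91 + 53, so x = 53.
Check: g(53) = 16·53 + 58 = 906 = 9·91 + 87 ≡ 87 (mod 91).

53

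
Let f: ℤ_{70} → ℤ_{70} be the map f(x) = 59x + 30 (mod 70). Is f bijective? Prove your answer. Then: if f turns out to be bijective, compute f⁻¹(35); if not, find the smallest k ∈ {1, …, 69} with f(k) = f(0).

25

Suppose f(x_1) = f(x_2) in ℤ_{70}. Then 59x_1 + 30 ≡ 59x_2 + 30 (mod 70), so 59(x_1 − x_2) ≡ 0 (mod 70).
Since gcd(59, 70) = 1, 59 is invertible modulo 70, therefore x_1 − x_2 ≡ 0 (mod 70), i.e. x_1 = x_2.
We now compute 59⁻¹ mod 70 explicitly. Euclid's algorithm: 70 = 1·59 + 11, 59 = 5·11 + 4, 11 = 2·4 + 3, 4 = 1·3 + 1; back-substituting gives 1 = 19·59 − 16·70, so 59⁻¹ ≡ 19 (mod 70).
For any y ∈ ℤ_{70}, x = 19(y − 30) mod 70 satisfies f(x) = 59·19(y − 30) + 30 ≡ y (since 59·19 ≡ 1 mod 70). So every y has a preimage.
Thus f is bijective.
Since f is bijective, we compute f⁻¹(35): solve 59x + 30 ≡ 35 (mod 70), i.e. 59x ≡ 5 (mod 70).
Multiplying by 59⁻¹ = 19 gives x ≡ 19·5 = 95 = 1·70 + 25 ≡ 25 (mod 70).
Check: f(25) = 59·25 + 30 = 1505 = 21·70 + 35 ≡ 35 (mod 70).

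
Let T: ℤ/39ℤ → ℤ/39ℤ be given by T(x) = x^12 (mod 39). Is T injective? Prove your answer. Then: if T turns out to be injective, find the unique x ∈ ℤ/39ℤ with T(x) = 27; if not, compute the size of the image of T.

4

T(1) = 1^12 = 1.
T(2): Repeated squaring mod 39: 2^1 ≡ 2, 2^2 ≡ 2² = 4, 2^4 ≡ 4² = 16, 2^8 ≡ 16² = 256 ≡ 22. Since 12 = 8 + 4, 2^12 ≡ 22·16: 22·16 = 352 ≡ 1. So 2^12 ≡ 1 (mod 39).
So T(1) = T(2) = 1 while 1 ≠ 2, hence T is not injective.
Since T is not injective, we determine |image(T)|. Computing x^12 mod 39 for each x (by repeated squaring, reducing mod 39 at every step), the values T(0), T(1), …, T(38) are: 0, 1, 1, 27, 1, 1, 27, 1, 1, 27, 1, 1, 27, 13, 1, 27, 1, 1, 27, 1, 1, 27, 1, 1, 27, 1, 13, 27, 1, 1, 27, 1, 1, 27, 1, 1, 27, 1, 1.
The distinct values are {0, 1, 13, 27}; there are 4 of them.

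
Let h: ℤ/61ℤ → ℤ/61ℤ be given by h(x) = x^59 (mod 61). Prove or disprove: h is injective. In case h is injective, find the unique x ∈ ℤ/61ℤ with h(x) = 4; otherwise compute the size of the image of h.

46

Since 61 is prime, the nonzero elements of ℤ/61ℤ form a cyclic group of order 60.
As gcd(59, 60) = 1, raising to the 59th power is a bijection on this group: if x_1^59 ≡ x_2^59 then (x_1x_2^{−1})^59 = 1, and the only element of order dividing gcd(59, 60) = 1 is 1, so x_1 = x_2.
With h(0) = 0 this makes h injective on all of ℤ/61ℤ, hence bijective (finite equal-size domain and codomain). In particular h is injective.
Since h is injective, we find the preimage of 4. The inverse of x ↦ x^59 on (ℤ/61ℤ)^× is x ↦ x^59, because 59·59 = 3481 = 58·60 + 1 ≡ 1 (mod 60) and x^{60} = 1 for x ≠ 0 (Fermat). So h⁻¹(4) = 4^59 mod 61.
Repeated squaring mod 61: 4^1 ≡ 4, 4^2 ≡ 4² = 16, 4^4 ≡ 16² = 256 ≡ 12, 4^8 ≡ 12² = 144 ≡ 22, 4^16 ≡ 22² = 484 ≡ 57, 4^32 ≡ 57² = 3249 ≡ 16. Since 59 = 32 + 16 + 8 + 2 + 1, 4^59 ≡ 16·57·22·16·4: 16·57 = 912 ≡ 58, then 58·22 = 1276 ≡ 56, then 56·16 = 896 ≡ 42, then 42·4 = 168 ≡ 46. So 4^59 ≡ 46 (mod 61).
Hence h⁻¹(4) = 46.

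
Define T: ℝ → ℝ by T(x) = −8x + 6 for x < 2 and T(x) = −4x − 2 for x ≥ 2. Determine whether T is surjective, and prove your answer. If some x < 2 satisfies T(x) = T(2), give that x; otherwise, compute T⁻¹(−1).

Both pieces are strictly decreasing (slopes −8 and −4), so each is injective on its own interval.
The left piece maps (−∞, 2) onto (−10, ∞); the right piece maps [2, ∞) onto (−∞, −10].
These images together cover ℝ, so T is surjective.
Because the two images are disjoint, no x < 2 has T(x) = T(2), so we compute T⁻¹(−1): −1 lies in (−10, ∞), so solve −8x + 6 = −1: x = (−1 − 6)/(−8) = 7/8.

7/8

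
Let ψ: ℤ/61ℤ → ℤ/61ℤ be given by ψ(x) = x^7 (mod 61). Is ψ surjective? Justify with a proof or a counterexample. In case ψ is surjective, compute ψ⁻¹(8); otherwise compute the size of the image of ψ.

24

Since 61 is prime, the nonzero elements of ℤ/61ℤ form a cyclic group of order 60.
As gcd(7, 60) = 1, raising to the 7th power is a bijection on this group: if x_1^7 ≡ x_2^7 then (x_1x_2^{−1})^7 = 1, and the only element of order dividing gcd(7, 60) = 1 is 1, so x_1 = x_2.
With ψ(0) = 0 this makes ψ injective on all of ℤ/61ℤ, hence bijective (finite equal-size domain and codomain). In particular ψ is surjective.
Since ψ is surjective, we find the preimage of 8. The inverse of x ↦ x^7 on (ℤ/61ℤ)^× is x ↦ x^43, because 7·43 = 301 = 5·60 + 1 ≡ 1 (mod 60) and x^{60} = 1 for x ≠ 0 (Fermat). So ψ⁻¹(8) = 8^43 mod 61.
Repeated squaring mod 61: 8^1 ≡ 8, 8^2 ≡ 8² = 64 ≡ 3, 8^4 ≡ 3² = 9, 8^8 ≡ 9² = 81 ≡ 20, 8^16 ≡ 20² = 400 ≡ 34, 8^32 ≡ 34² = 1156 ≡ 58. Since 43 = 32 + 8 + 2 + 1, 8^43 ≡ 58·20·3·8: 58·20 = 1160 ≡ 1, then 1·3 = 3, then 3·8 = 24. So 8^43 ≡ 24 (mod 61).
Hence ψ⁻¹(8) = 24.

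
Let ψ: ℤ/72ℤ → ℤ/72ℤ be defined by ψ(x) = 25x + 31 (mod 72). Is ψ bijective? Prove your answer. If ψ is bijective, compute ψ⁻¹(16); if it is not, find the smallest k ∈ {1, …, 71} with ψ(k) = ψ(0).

57

By definition, ψ is injective when ψ(a) = ψ(b) forces a = b.
Suppose ψ(a) = ψ(b) in ℤ/72ℤ. Then 25a + 31 ≡ 25b + 31 (mod 72), thus 25(a − b) ≡ 0 (mod 72).
Since gcd(25, 72) = 1, 25 is invertible modulo 72, hence a − b ≡ 0 (mod 72), i.e. a = b.
We now compute 25⁻¹ mod 72 explicitly. Euclid's algorithm: 72 = 2·25 + 22, 25 = 1·22 + 3, 22 = 7·3 + 1; back-substituting gives 1 = 49·25 − 17·72, so 25⁻¹ ≡ 49 (mod 72).
For any y ∈ ℤ/72ℤ, x = 49(y − 31) mod 72 satisfies ψ(x) = 25·49(y − 31) + 31 ≡ y (since 25·49 ≡ 1 mod 72). So every y has a preimage.
Thus ψ is bijective.
Since ψ is bijective, we find ψ⁻¹(16): we need 25x ≡ 16 − 31 ≡ 57 (mod 72). Using 25⁻¹ = 49: x ≡ 49·57 = 2793 = 38·72 + 57, so x = 57.
Check: ψ(57) = 25·57 + 31 = 1456 = 20·72 + 16 ≡ 16 (mod 72).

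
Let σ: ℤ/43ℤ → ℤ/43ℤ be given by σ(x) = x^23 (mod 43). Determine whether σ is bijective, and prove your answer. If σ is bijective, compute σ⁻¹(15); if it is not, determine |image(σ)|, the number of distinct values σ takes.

Since 43 is prime, the nonzero elements of ℤ/43ℤ form a cyclic group of order 42.
As gcd(23, 42) = 1, raising to the 23rd power is a bijection on this group: if s^23 ≡ t^23 then (st^{−1})^23 = 1, and the only element of order dividing gcd(23, 42) = 1 is 1, so s = t.
With σ(0) = 0 this makes σ injective on all of ℤ/43ℤ, hence bijective (finite equal-size domain and codomain). In particular σ is bijective.
Since σ is bijective, we find the preimage of 15. The inverse of x ↦ x^23 on (ℤ/43ℤ)^× is x ↦ x^11, because 23·11 = 253 = 6·42 + 1 ≡ 1 (mod 42) and x^{42} = 1 for x ≠ 0 (Fermat). So σ⁻¹(15) = 15^11 mod 43.
Repeated squaring mod 43: 15^1 ≡ 15, 15^2 ≡ 15² = 225 ≡ 10, 15^4 ≡ 10² = 100 ≡ 14, 15^8 ≡ 14² = 196 ≡ 24. Since 11 = 8 + 2 + 1, 15^11 ≡ 24·10·15: 24·10 = 240 ≡ 25, then 25·15 = 375 ≡ 31. So 15^11 ≡ 31 (mod 43).
Hence σ⁻¹(15) = 31.

31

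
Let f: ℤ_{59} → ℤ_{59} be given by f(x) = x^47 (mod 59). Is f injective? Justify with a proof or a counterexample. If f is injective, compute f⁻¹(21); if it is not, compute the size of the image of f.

49

Since 59 is prime, the nonzero elements of ℤ_{59} form a cyclic group of order 58.
As gcd(47, 58) = 1, raising to the 47th power is a bijection on this group: if u^47 ≡ v^47 then (uv^{−1})^47 = 1, and the only element of order dividing gcd(47, 58) = 1 is 1, so u = v.
With f(0) = 0 this makes f injective on all of ℤ_{59}, hence bijective (finite equal-size domain and codomain). In particular f is injective.
Since f is injective, we find the preimage of 21. The inverse of x ↦ x^47 on (ℤ_{59})^× is x ↦ x^21, because 47·21 = 987 = 17·58 + 1 ≡ 1 (mod 58) and x^{58} = 1 for x ≠ 0 (Fermat). So f⁻¹(21) = 21^21 mod 59.
Repeated squaring mod 59: 21^1 ≡ 21, 21^2 ≡ 21² = 441 ≡ 28, 21^4 ≡ 28² = 784 ≡ 17, 21^8 ≡ 17² = 289 ≡ 53, 21^16 ≡ 53² = 2809 ≡ 36. Since 21 = 16 + 4 + 1, 21^21 ≡ 36·17·21: 36·17 = 612 ≡ 22, then 22·21 = 462 ≡ 49. So 21^21 ≡ 49 (mod 59).
Hence f⁻¹(21) = 49.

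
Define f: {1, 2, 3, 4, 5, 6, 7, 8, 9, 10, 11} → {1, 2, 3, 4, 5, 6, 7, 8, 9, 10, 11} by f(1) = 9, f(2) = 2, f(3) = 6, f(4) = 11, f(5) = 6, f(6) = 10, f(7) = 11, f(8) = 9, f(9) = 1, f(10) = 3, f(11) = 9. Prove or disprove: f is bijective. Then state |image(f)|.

7

f(3) = 6 = f(5) with 3 ≠ 5, so f is not injective, hence not bijective.
The image of f is {1, 2, 3, 6, 9, 10, 11}, which has 7 elements.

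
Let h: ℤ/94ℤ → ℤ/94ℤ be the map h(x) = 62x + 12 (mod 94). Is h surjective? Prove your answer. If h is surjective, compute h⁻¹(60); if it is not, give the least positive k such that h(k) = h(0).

Since gcd(62, 94) = 2, we have 62x ≡ 0 (mod 2) for all x, so h(x) ≡ 0 (mod 2).
But 1 ≢ 0 (mod 2), so 1 ∈ ℤ/94ℤ has no preimage. Thus h is not surjective.
Since h is not surjective, we find the least positive k with h(k) = h(0): this means 62k ≡ 0 (mod 94), i.e. 94 ∣ 62k. Since gcd(62, 94) = 2, dividing through by 2 this holds exactly when 47 ∣ 31k, and as gcd(31, 47) = 1, exactly when 47 ∣ k.
The smallest positive such k is 47.

47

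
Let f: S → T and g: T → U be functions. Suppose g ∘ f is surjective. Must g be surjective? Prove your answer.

Let c ∈ U. Since g ∘ f is surjective, some a ∈ S has g(f(a)) = c. Then b = f(a) ∈ T satisfies g(b) = c. So g is surjective.

surjective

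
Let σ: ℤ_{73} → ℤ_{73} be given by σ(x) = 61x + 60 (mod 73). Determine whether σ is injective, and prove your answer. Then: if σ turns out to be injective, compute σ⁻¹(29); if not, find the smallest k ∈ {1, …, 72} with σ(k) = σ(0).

33

Suppose σ(a) = σ(b) in ℤ_{73}. Then 61a + 60 ≡ 61b + 60 (mod 73), hence 61(a − b) ≡ 0 (mod 73).
Since gcd(61, 73) = 1, 61 is invertible modulo 73, thus a − b ≡ 0 (mod 73), i.e. a = b.
Hence σ is injective.
We now compute 61⁻¹ mod 73 explicitly. Euclid's algorithm: 73 = 1·61 + 12, 61 = 5·12 + 1; back-substituting gives 1 = 6·61 − 5·73, so 61⁻¹ ≡ 6 (mod 73).
Since σ is injective, we find σ⁻¹(29): we need 61x ≡ 29 − 60 ≡ 42 (mod 73). Using 61⁻¹ = 6: x ≡ 6·42 = 252 = 3·73 + 33, so x = 33.
Check: σ(33) = 61·33 + 60 = 2073 = 28·73 + 29 ≡ 29 (mod 73).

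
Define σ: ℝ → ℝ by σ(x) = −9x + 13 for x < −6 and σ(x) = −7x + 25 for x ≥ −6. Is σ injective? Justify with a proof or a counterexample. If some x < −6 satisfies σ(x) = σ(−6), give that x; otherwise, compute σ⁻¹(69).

Both pieces are strictly decreasing (slopes −9 and −7), so each is injective on its own interval.
The left piece maps (−∞, −6) onto (67, ∞); the right piece maps [−6, ∞) onto (−∞, 67].
These images are disjoint, so no value is attained by both pieces. Thus σ is injective.
Because the two images are disjoint, no x < −6 has σ(x) = σ(−6), so we compute σ⁻¹(69): 69 lies in (67, ∞), so solve −9x + 13 = 69: x = (69 − 13)/(−9) = −56/9.

-56/9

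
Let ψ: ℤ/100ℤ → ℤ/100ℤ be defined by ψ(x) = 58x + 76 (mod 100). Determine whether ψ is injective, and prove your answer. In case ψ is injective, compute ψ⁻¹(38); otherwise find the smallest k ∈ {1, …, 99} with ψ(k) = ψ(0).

50

Recall that ψ is injective if ψ(s) = ψ(t) implies s = t.
We have gcd(58, 100) = 2 > 1. Taking s = 0 and t = 50: ψ(0) = 76 and ψ(50) = 58·50 + 76 = 2976 ≡ 76 (mod 100).
So ψ(0) = ψ(50) while 0 ≠ 50, so ψ is not injective.
Since ψ is not injective, we find the least positive k with ψ(k) = ψ(0): this means 58k ≡ 0 (mod 100), i.e. 100 ∣ 58k. Since gcd(58, 100) = 2, dividing through by 2 this holds exactly when 50 ∣ 29k, and as gcd(29, 50) = 1, exactly when 50 ∣ k.
The smallest positive such k is 50.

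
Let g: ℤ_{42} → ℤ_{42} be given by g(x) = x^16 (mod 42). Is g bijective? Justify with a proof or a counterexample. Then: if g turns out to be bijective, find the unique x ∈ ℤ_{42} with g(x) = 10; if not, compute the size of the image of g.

16

g(4): Repeated squaring mod 42: 4^1 ≡ 4, 4^2 ≡ 4² = 16, 4^4 ≡ 16² = 256 ≡ 4, 4^8 ≡ 4² = 16, 4^16 ≡ 16² = 256 ≡ 4. So 4^16 ≡ 4 (mod 42).
g(10): Repeated squaring mod 42: 10^1 ≡ 10, 10^2 ≡ 10² = 100 ≡ 16, 10^4 ≡ 16² = 256 ≡ 4, 10^8 ≡ 4² = 16, 10^16 ≡ 16² = 256 ≡ 4. So 10^16 ≡ 4 (mod 42).
So g(4) = g(10) = 4 while 4 ≠ 10, hence g is not injective, hence not bijective.
Since g is not bijective, we determine |image(g)|. Computing x^16 mod 42 for each x (by repeated squaring, reducing mod 42 at every step), the values g(0), g(1), …, g(41) are: 0, 1, 16, 39, 4, 37, 36, 7, 22, 9, 4, 25, 30, 1, 28, 15, 16, 25, 18, 37, 22, 21, 22, 37, 18, 25, 16, 15, 28, 1, 30, 25, 4, 9, 22, 7, 36, 37, 4, 39, 16, 1.
The distinct values are {0, 1, 4, 7, 9, 15, 16, 18, 21, 22, 25, 28, 30, 36, 37, 39}; there are 16 of them.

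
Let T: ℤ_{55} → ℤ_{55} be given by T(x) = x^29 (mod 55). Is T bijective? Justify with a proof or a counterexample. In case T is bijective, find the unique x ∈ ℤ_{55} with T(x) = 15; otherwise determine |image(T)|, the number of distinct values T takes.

25

Computing x^29 mod 55 for each x (by repeated squaring, reducing mod 55 at every step), the values T(0), T(1), …, T(54) are: 0, 1, 17, 48, 14, 20, 46, 52, 18, 49, 10, 11, 12, 28, 4, 25, 31, 2, 8, 29, 5, 21, 22, 23, 39, 15, 36, 42, 13, 19, 40, 16, 32, 33, 34, 50, 26, 47, 53, 24, 30, 51, 27, 43, 44, 45, 6, 37, 3, 9, 35, 41, 7, 38, 54.
Every element of ℤ_{55} appears exactly once in this list, so T is a bijection, and in particular bijective.
Since T is bijective, we read off the preimage of 15 from the same table: T(25) = 15, so T⁻¹(15) = 25.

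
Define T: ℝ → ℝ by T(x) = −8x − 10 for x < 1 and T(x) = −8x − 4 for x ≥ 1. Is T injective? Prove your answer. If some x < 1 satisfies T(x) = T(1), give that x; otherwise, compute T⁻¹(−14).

Both pieces are strictly decreasing (slopes −8 and −8), so each is injective on its own interval.
The left piece maps (−∞, 1) onto (−18, ∞); the right piece maps [1, ∞) onto (−∞, −12].
These images overlap. In particular T(1) = −12 (right piece), and solving −8x − 10 = −12 on the left piece gives x = 1/4 < 1.
So T(1/4) = T(1) with 1/4 ≠ 1, and T is not injective. This x = 1/4 is the requested value below 1.

1/4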